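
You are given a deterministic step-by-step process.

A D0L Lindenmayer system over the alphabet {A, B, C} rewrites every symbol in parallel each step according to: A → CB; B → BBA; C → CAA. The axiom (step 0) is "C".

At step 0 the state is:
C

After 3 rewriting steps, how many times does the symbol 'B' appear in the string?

6

gen 0: C
gen 1: CAA
gen 2: CAACBCB
gen 3: CAACBCBCAABBACAABBA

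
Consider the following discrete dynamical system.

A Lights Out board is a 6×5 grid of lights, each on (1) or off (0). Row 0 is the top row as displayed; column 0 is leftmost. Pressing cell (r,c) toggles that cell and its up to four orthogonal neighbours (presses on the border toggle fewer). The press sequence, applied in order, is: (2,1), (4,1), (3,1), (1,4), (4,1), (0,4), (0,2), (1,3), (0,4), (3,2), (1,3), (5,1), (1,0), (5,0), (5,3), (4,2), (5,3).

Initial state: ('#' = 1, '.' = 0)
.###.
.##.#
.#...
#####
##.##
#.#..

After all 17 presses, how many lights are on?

11

step 0: .###.
.##.#
.#...
#####
##.##
#.#..
step 1: .###.
..#.#
#.#..
#.###
##.##
#.#..
step 2: .###.
..#.#
#.#..
#####
..###
###..
step 3: .###.
..#.#
###..
...##
.####
###..
step 4: .####
..##.
###.#
...##
.####
###..
step 5: .####
..##.
###.#
.#.##
#..##
#.#..
step 6: .##..
..###
###.#
.#.##
#..##
#.#..
step 7: ...#.
...##
###.#
.#.##
#..##
#.#..
step 8: .....
..#..
#####
.#.##
#..##
#.#..
step 9: ...##
..#.#
#####
.#.##
#..##
#.#..
step 10: ...##
..#.#
##.##
..#.#
#.###
#.#..
step 11: ....#
...#.
##..#
..#.#
#.###
#.#..
step 12: ....#
...#.
##..#
..#.#
#####
.#...
step 13: #...#
##.#.
.#..#
..#.#
#####
.#...
step 14: #...#
##.#.
.#..#
..#.#
.####
#....
step 15: #...#
##.#.
.#..#
..#.#
.##.#
#.###
step 16: #...#
##.#.
.#..#
....#
...##
#..##
step 17: #...#
##.#.
.#..#
....#
....#
#.#..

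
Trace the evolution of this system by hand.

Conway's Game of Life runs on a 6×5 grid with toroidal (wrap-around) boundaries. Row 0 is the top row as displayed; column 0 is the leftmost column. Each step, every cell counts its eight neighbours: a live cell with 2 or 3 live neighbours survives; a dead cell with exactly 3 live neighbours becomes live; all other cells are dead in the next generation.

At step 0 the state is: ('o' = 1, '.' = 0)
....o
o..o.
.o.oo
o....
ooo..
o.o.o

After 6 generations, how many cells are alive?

4

gen 0: ....o
o..o.
.o.oo
o....
ooo..
o.o.o
gen 1: .o...
o.oo.
.ooo.
...o.
..oo.
..o.o
gen 2: oo..o
o..oo
.o...
.o..o
..o.o
.oo..
gen 3: .....
..oo.
.ooo.
.ooo.
..o..
..o.o
gen 4: ..o..
.o.o.
....o
.....
.....
...o.
gen 5: ..oo.
..oo.
.....
.....
.....
.....
gen 6: ..oo.
..oo.
.....
.....
.....
.....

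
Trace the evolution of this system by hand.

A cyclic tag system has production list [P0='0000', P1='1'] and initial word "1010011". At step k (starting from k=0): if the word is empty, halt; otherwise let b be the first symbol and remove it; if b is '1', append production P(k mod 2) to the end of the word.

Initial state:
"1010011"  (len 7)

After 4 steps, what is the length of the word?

gen 0: "1010011"  (len 7)
gen 1: "0100110000"  (len 10)
gen 2: "100110000"  (len 9)
gen 3: "001100000000"  (len 12)
gen 4: "01100000000"  (len 11)

11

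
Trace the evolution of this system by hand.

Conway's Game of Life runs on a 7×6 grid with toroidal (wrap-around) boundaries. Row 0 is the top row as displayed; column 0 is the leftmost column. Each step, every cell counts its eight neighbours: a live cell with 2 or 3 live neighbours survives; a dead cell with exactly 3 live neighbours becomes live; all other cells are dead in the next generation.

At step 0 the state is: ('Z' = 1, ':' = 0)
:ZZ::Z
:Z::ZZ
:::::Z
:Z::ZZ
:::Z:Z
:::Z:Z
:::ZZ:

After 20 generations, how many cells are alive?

k=0  :ZZ::Z
:Z::ZZ
:::::Z
:Z::ZZ
:::Z:Z
:::Z:Z
:::ZZ:
k=1  :ZZ::Z
:ZZ:ZZ
::::::
:::::Z
::ZZ:Z
::ZZ:Z
Z::Z:Z
k=2  ::::::
:ZZZZZ
Z:::ZZ
::::Z:
Z:ZZ:Z
:Z:::Z
:::Z:Z
k=3  Z::::Z
:ZZZ::
ZZZ:::
:Z::::
ZZZZ:Z
:Z:Z:Z
Z:::Z:
k=4  Z:ZZZZ
:::Z:Z
Z::Z::
:::Z:Z
:::Z:Z
:::Z::
:Z::Z:
k=5  ZZZ:::
:Z::::
Z:ZZ:Z
Z:ZZ:Z
::ZZ::
::ZZ::
ZZ::::
k=6  ::Z:::
:::Z:Z
:::Z:Z
Z::::Z
::::::
:::Z::
Z::Z::
k=7  ::ZZZ:
::ZZ::
:::::Z
Z:::ZZ
::::::
::::::
::ZZ::
k=8  :Z::Z:
::Z:::
Z::Z:Z
Z:::ZZ
:::::Z
::::::
::Z:Z:
k=9  :ZZ:::
ZZZZZZ
ZZ:Z::
::::::
Z:::ZZ
::::::
:::Z::
k=10  :::::Z
::::ZZ
:::Z::
:Z::Z:
:::::Z
::::ZZ
::Z:::
k=11  ::::ZZ
::::ZZ
:::Z:Z
::::Z:
Z::::Z
::::ZZ
::::ZZ
k=12  Z::Z::
Z::Z::
:::Z:Z
Z:::Z:
Z:::::
::::::
Z::Z::
k=13  ZZZZZZ
Z:ZZ:Z
Z::Z:Z
Z:::Z:
:::::Z
::::::
::::::
k=14  ::::::
::::::
::ZZ::
Z:::Z:
:::::Z
::::::
ZZZZZZ
k=15  ZZZZZZ
::::::
:::Z::
:::ZZZ
:::::Z
:ZZZ::
ZZZZZZ
k=16  ::::::
ZZ:::Z
:::Z::
:::Z:Z
Z::::Z
::::::
::::::
k=17  Z:::::
Z:::::
::Z::Z
Z::::Z
Z:::ZZ
::::::
::::::
k=18  ::::::
ZZ:::Z
:Z:::Z
:Z::::
Z:::Z:
:::::Z
::::::
k=19  Z:::::
:Z:::Z
:ZZ::Z
:Z:::Z
Z::::Z
:::::Z
::::::
k=20  Z:::::
:ZZ::Z
:ZZ:ZZ
:ZZ:ZZ
::::ZZ
Z::::Z
::::::

16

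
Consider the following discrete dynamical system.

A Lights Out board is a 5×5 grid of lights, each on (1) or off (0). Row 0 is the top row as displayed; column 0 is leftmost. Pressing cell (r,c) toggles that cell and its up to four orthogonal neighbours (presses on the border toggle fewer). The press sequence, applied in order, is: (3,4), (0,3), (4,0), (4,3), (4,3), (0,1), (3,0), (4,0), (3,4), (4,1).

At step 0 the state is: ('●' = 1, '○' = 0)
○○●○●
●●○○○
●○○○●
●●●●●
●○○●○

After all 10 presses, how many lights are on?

15

[0] ○○●○●
●●○○○
●○○○●
●●●●●
●○○●○
[1] ○○●○●
●●○○○
●○○○○
●●●○○
●○○●●
[2] ○○○●○
●●○●○
●○○○○
●●●○○
●○○●●
[3] ○○○●○
●●○●○
●○○○○
○●●○○
○●○●●
[4] ○○○●○
●●○●○
●○○○○
○●●●○
○●●○○
[5] ○○○●○
●●○●○
●○○○○
○●●○○
○●○●●
[6] ●●●●○
●○○●○
●○○○○
○●●○○
○●○●●
[7] ●●●●○
●○○●○
○○○○○
●○●○○
●●○●●
[8] ●●●●○
●○○●○
○○○○○
○○●○○
○○○●●
[9] ●●●●○
●○○●○
○○○○●
○○●●●
○○○●○
[10] ●●●●○
●○○●○
○○○○●
○●●●●
●●●●○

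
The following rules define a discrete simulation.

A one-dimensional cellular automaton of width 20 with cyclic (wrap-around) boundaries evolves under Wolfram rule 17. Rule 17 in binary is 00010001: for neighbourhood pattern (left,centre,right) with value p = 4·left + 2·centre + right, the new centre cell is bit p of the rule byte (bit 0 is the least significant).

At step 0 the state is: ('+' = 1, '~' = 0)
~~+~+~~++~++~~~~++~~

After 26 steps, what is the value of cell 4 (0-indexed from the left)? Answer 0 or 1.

[0] ~~+~+~~++~++~~~~++~~
[1] +~~~~+~~~~~~+++~~~++
[2] ~+++~~+++++~~~~++~~~
[3] ~~~~+~~~~~~+++~~~+++
[4] +++~~+++++~~~~++~~~~
[5] ~~~+~~~~~~+++~~~+++~
[6] ++~~+++++~~~~++~~~~+
[7] ~~+~~~~~~+++~~~+++~~
[8] +~~+++++~~~~++~~~~++
[9] ~+~~~~~~+++~~~+++~~~
[10] ~~+++++~~~~++~~~~+++
[11] +~~~~~~+++~~~+++~~~~
[12] ~+++++~~~~++~~~~+++~
[13] ~~~~~~+++~~~+++~~~~+
[14] +++++~~~~++~~~~+++~~
[15] ~~~~~+++~~~+++~~~~+~
[16] ++++~~~~++~~~~+++~~+
[17] ~~~~+++~~~+++~~~~+~~
[18] +++~~~~++~~~~+++~~++
[19] ~~~+++~~~+++~~~~+~~~
[20] ++~~~~++~~~~+++~~+++
[21] ~~+++~~~+++~~~~+~~~~
[22] +~~~~++~~~~+++~~++++
[23] ~+++~~~+++~~~~+~~~~~
[24] ~~~~++~~~~+++~~+++++
[25] +++~~~+++~~~~+~~~~~~
[26] ~~~++~~~~+++~~+++++~

1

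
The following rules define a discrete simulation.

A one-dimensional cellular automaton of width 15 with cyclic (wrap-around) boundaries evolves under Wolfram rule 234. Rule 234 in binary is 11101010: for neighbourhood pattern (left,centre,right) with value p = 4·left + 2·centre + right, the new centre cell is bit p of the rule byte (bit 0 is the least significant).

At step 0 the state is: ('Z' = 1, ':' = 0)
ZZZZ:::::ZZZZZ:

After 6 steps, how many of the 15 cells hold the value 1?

0) ZZZZ:::::ZZZZZ:
1) ZZZZ::::ZZZZZZZ
2) ZZZZ:::ZZZZZZZZ
3) ZZZZ::ZZZZZZZZZ
4) ZZZZ:ZZZZZZZZZZ
5) ZZZZZZZZZZZZZZZ
6) ZZZZZZZZZZZZZZZ

15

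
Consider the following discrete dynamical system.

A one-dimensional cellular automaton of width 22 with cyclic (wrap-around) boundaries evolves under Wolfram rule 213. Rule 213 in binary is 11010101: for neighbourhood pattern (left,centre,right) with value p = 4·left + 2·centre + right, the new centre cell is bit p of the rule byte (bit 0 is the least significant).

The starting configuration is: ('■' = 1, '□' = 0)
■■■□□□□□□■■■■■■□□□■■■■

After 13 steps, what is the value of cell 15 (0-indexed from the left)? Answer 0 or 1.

step 0: ■■■□□□□□□■■■■■■□□□■■■■
step 1: ■■■■■■■■□□■■■■■■■□□■■■
step 2: ■■■■■■■■■□□■■■■■■■□□■■
step 3: ■■■■■■■■■■□□■■■■■■■□□■
step 4: ■■■■■■■■■■■□□■■■■■■■□□
step 5: □■■■■■■■■■■■□□■■■■■■■□
step 6: □□■■■■■■■■■■■□□■■■■■■■
step 7: ■□□■■■■■■■■■■■□□■■■■■■
step 8: ■■□□■■■■■■■■■■■□□■■■■■
step 9: ■■■□□■■■■■■■■■■■□□■■■■
step 10: ■■■■□□■■■■■■■■■■■□□■■■
step 11: ■■■■■□□■■■■■■■■■■■□□■■
step 12: ■■■■■■□□■■■■■■■■■■■□□■
step 13: ■■■■■■■□□■■■■■■■■■■■□□

1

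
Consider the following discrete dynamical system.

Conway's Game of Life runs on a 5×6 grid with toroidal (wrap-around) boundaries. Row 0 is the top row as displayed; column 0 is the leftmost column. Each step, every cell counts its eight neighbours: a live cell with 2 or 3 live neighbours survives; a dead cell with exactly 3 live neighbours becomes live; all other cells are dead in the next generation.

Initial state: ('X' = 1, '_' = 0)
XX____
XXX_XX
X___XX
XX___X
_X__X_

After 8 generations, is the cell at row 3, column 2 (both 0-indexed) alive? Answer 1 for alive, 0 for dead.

0

gen 0: XX____
XXX_XX
X___XX
XX___X
_X__X_
gen 1: ___XX_
__XXX_
__XX__
_X____
__X___
gen 2: ____X_
______
_X__X_
_X_X__
__XX__
gen 3: ___X__
______
__X___
_X_XX_
__XXX_
gen 4: __XXX_
______
__XX__
_X__X_
______
gen 5: ___X__
____X_
__XX__
__XX__
__X_X_
gen 6: ___XX_
__X_X_
__X_X_
_X__X_
__X_X_
gen 7: __X_XX
__X_XX
_XX_XX
_XX_XX
__X_XX
gen 8: XXX___
__X___
______
______
__X___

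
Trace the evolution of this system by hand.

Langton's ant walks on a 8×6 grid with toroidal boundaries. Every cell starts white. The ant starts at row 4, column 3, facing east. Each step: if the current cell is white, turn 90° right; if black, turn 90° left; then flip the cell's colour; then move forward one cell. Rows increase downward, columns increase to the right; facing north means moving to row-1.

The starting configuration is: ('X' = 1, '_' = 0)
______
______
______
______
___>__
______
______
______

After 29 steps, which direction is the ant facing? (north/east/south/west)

t=0: ______
______
______
______
___>__
______
______
______
t=1: ______
______
______
______
___X__
___v__
______
______
t=2: ______
______
______
______
___X__
__<X__
______
______
t=3: ______
______
______
______
__^X__
__XX__
______
______
t=4: ______
______
______
______
__X>__
__XX__
______
______
t=5: ______
______
______
___^__
__X___
__XX__
______
______
t=6: ______
______
______
___X>_
__X___
__XX__
______
______
t=7: ______
______
______
___XX_
__X_v_
__XX__
______
______
t=8: ______
______
______
___XX_
__X<X_
__XX__
______
______
t=9: ______
______
______
___^X_
__XXX_
__XX__
______
______
t=10: ______
______
______
__<_X_
__XXX_
__XX__
______
______
t=11: ______
______
__^___
__X_X_
__XXX_
__XX__
______
______
t=12: ______
______
__X>__
__X_X_
__XXX_
__XX__
______
______
t=13: ______
______
__XX__
__XvX_
__XXX_
__XX__
______
______
t=14: ______
______
__XX__
__<XX_
__XXX_
__XX__
______
______
t=15: ______
______
__XX__
___XX_
__vXX_
__XX__
______
______
t=16: ______
______
__XX__
___XX_
___>X_
__XX__
______
______
t=17: ______
______
__XX__
___^X_
____X_
__XX__
______
______
t=18: ______
______
__XX__
__<_X_
____X_
__XX__
______
______
t=19: ______
______
__^X__
__X_X_
____X_
__XX__
______
______
t=20: ______
______
_<_X__
__X_X_
____X_
__XX__
______
______
t=21: ______
_^____
_X_X__
__X_X_
____X_
__XX__
______
______
t=22: ______
_X>___
_X_X__
__X_X_
____X_
__XX__
______
______
t=23: ______
_XX___
_XvX__
__X_X_
____X_
__XX__
______
______
t=24: ______
_XX___
_<XX__
__X_X_
____X_
__XX__
______
______
t=25: ______
_XX___
__XX__
_vX_X_
____X_
__XX__
______
______
t=26: ______
_XX___
__XX__
<XX_X_
____X_
__XX__
______
______
t=27: ______
_XX___
^_XX__
XXX_X_
____X_
__XX__
______
______
t=28: ______
_XX___
X>XX__
XXX_X_
____X_
__XX__
______
______
t=29: ______
_XX___
XXXX__
XvX_X_
____X_
__XX__
______
______

south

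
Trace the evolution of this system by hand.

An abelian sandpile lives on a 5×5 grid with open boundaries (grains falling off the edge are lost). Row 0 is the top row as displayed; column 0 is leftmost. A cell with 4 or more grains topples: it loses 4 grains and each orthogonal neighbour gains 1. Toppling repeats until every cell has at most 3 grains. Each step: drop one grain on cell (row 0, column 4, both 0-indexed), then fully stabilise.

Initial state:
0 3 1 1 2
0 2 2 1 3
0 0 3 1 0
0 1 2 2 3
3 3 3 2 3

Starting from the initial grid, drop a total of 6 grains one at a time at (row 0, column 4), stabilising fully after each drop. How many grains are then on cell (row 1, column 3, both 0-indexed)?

step 0: 0 3 1 1 2
0 2 2 1 3
0 0 3 1 0
0 1 2 2 3
3 3 3 2 3
step 1: 0 3 1 1 3
0 2 2 1 3
0 0 3 1 0
0 1 2 2 3
3 3 3 2 3
step 2: 0 3 1 2 1
0 2 2 2 0
0 0 3 1 1
0 1 2 2 3
3 3 3 2 3
step 3: 0 3 1 2 2
0 2 2 2 0
0 0 3 1 1
0 1 2 2 3
3 3 3 2 3
step 4: 0 3 1 2 3
0 2 2 2 0
0 0 3 1 1
0 1 2 2 3
3 3 3 2 3
step 5: 0 3 1 3 0
0 2 2 2 1
0 0 3 1 1
0 1 2 2 3
3 3 3 2 3
step 6: 0 3 1 3 1
0 2 2 2 1
0 0 3 1 1
0 1 2 2 3
3 3 3 2 3

2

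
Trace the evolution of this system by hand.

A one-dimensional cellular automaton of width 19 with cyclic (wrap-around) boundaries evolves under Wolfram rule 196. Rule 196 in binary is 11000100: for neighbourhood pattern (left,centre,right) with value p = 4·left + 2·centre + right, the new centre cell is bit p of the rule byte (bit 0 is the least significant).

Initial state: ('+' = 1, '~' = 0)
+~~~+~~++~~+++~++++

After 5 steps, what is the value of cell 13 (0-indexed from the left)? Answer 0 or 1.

1

t=0: +~~~+~~++~~+++~++++
t=1: +~~~+~~~+~~~++~~+++
t=2: +~~~+~~~+~~~~+~~~++
t=3: +~~~+~~~+~~~~+~~~~+
t=4: +~~~+~~~+~~~~+~~~~~
t=5: +~~~+~~~+~~~~+~~~~~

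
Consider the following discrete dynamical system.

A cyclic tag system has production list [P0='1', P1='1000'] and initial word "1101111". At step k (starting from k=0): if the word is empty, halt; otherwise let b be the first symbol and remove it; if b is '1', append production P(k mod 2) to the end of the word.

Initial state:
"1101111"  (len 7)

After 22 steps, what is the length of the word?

step 0: "1101111"  (len 7)
step 1: "1011111"  (len 7)
step 2: "0111111000"  (len 10)
step 3: "111111000"  (len 9)
step 4: "111110001000"  (len 12)
step 5: "111100010001"  (len 12)
step 6: "111000100011000"  (len 15)
step 7: "110001000110001"  (len 15)
step 8: "100010001100011000"  (len 18)
step 9: "000100011000110001"  (len 18)
step 10: "00100011000110001"  (len 17)
step 11: "0100011000110001"  (len 16)
step 12: "100011000110001"  (len 15)
step 13: "000110001100011"  (len 15)
step 14: "00110001100011"  (len 14)
step 15: "0110001100011"  (len 13)
step 16: "110001100011"  (len 12)
step 17: "100011000111"  (len 12)
step 18: "000110001111000"  (len 15)
step 19: "00110001111000"  (len 14)
step 20: "0110001111000"  (len 13)
step 21: "110001111000"  (len 12)
step 22: "100011110001000"  (len 15)

15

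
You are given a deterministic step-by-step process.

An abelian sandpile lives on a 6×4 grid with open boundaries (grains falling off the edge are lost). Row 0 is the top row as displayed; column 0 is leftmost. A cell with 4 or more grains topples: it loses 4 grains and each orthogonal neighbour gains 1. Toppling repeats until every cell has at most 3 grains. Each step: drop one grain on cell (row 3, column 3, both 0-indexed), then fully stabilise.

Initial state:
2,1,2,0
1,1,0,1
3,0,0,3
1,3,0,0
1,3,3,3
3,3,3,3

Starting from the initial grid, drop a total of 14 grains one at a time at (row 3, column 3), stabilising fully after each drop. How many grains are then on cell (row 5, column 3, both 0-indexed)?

t=0: 2,1,2,0
1,1,0,1
3,0,0,3
1,3,0,0
1,3,3,3
3,3,3,3
t=1: 2,1,2,0
1,1,0,1
3,0,0,3
1,3,0,1
1,3,3,3
3,3,3,3
t=2: 2,1,2,0
1,1,0,1
3,0,0,3
1,3,0,2
1,3,3,3
3,3,3,3
t=3: 2,1,2,0
1,1,0,1
3,0,0,3
1,3,0,3
1,3,3,3
3,3,3,3
t=4: 2,1,2,0
1,1,0,2
3,1,1,0
2,0,3,2
3,2,2,2
0,2,2,1
t=5: 2,1,2,0
1,1,0,2
3,1,1,0
2,0,3,3
3,2,2,2
0,2,2,1
t=6: 2,1,2,0
1,1,0,2
3,1,2,1
2,1,0,1
3,2,3,3
0,2,2,1
t=7: 2,1,2,0
1,1,0,2
3,1,2,1
2,1,0,2
3,2,3,3
0,2,2,1
t=8: 2,1,2,0
1,1,0,2
3,1,2,1
2,1,0,3
3,2,3,3
0,2,2,1
t=9: 2,1,2,0
1,1,0,2
3,1,2,2
2,1,2,1
3,3,0,1
0,2,3,2
t=10: 2,1,2,0
1,1,0,2
3,1,2,2
2,1,2,2
3,3,0,1
0,2,3,2
t=11: 2,1,2,0
1,1,0,2
3,1,2,2
2,1,2,3
3,3,0,1
0,2,3,2
t=12: 2,1,2,0
1,1,0,2
3,1,2,3
2,1,3,0
3,3,0,2
0,2,3,2
t=13: 2,1,2,0
1,1,0,2
3,1,2,3
2,1,3,1
3,3,0,2
0,2,3,2
t=14: 2,1,2,0
1,1,0,2
3,1,2,3
2,1,3,2
3,3,0,2
0,2,3,2

2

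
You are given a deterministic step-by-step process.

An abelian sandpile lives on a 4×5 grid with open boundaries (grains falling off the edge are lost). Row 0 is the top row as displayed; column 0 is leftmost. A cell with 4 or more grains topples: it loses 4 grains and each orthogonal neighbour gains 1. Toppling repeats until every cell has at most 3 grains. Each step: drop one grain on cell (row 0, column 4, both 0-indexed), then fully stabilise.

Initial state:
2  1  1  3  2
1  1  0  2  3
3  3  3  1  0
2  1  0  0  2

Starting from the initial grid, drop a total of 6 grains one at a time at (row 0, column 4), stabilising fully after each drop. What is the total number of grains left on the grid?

[0] 2  1  1  3  2
1  1  0  2  3
3  3  3  1  0
2  1  0  0  2
[1] 2  1  1  3  3
1  1  0  2  3
3  3  3  1  0
2  1  0  0  2
[2] 2  1  2  1  2
1  1  1  0  1
3  3  3  2  1
2  1  0  0  2
[3] 2  1  2  1  3
1  1  1  0  1
3  3  3  2  1
2  1  0  0  2
[4] 2  1  2  2  0
1  1  1  0  2
3  3  3  2  1
2  1  0  0  2
[5] 2  1  2  2  1
1  1  1  0  2
3  3  3  2  1
2  1  0  0  2
[6] 2  1  2  2  2
1  1  1  0  2
3  3  3  2  1
2  1  0  0  2

31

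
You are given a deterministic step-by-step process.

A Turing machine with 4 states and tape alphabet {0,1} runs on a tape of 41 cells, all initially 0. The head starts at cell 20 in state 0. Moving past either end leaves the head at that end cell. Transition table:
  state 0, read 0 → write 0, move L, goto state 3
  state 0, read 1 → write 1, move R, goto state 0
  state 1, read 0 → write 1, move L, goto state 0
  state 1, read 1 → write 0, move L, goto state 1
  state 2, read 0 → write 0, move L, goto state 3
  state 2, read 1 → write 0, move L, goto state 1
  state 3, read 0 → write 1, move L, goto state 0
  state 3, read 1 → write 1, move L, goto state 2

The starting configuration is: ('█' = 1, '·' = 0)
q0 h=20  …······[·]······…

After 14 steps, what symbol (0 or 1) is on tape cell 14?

gen 0: q0 h=20  …······[·]······…
gen 1: q3 h=19  …······[·]······…
gen 2: q0 h=18  …······[·]█·····…
gen 3: q3 h=17  …······[·]·█····…
gen 4: q0 h=16  …······[·]█·█···…
gen 5: q3 h=15  …······[·]·█·█··…
gen 6: q0 h=14  …······[·]█·█·█·…
gen 7: q3 h=13  …······[·]·█·█·█…
gen 8: q0 h=12  …······[·]█·█·█·…
gen 9: q3 h=11  …······[·]·█·█·█…
gen 10: q0 h=10  …······[·]█·█·█·…
gen 11: q3 h= 9  …······[·]·█·█·█…
gen 12: q0 h= 8  …······[·]█·█·█·…
gen 13: q3 h= 7  …······[·]·█·█·█…
gen 14: q0 h= 6  |······[·]█·█·█·…

0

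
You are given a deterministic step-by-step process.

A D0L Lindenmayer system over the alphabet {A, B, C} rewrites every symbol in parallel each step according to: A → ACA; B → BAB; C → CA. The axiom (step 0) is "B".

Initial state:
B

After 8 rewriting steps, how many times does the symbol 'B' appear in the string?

256

k=0  B
k=1  BAB
k=2  BABACABAB
k=3  BABACABABACACAACABABACABAB
k=4  BABACABABACACAACABABACABABACACAACACAACAACACAACABABACABABACACAACABABACABAB
k=5  BABACABABACACAACABABACABABACACAACACAACAACACAACABABACABABAC…CABABACABABACACAACACAACAACACAACABABACABABACACAACABABACABAB  (len 201)
k=6  BABACABABACACAACABABACABABACACAACACAACAACACAACABABACABABAC…CABABACABABACACAACACAACAACACAACABABACABABACACAACABABACABAB  (len 546)
k=7  BABACABABACACAACABABACABABACACAACACAACAACACAACABABACABABAC…CABABACABABACACAACACAACAACACAACABABACABABACACAACABABACABAB  (len 1469)
k=8  BABACABABACACAACABABACABABACACAACACAACAACACAACABABACABABAC…CABABACABABACACAACACAACAACACAACABABACABABACACAACABABACABAB  (len 3925)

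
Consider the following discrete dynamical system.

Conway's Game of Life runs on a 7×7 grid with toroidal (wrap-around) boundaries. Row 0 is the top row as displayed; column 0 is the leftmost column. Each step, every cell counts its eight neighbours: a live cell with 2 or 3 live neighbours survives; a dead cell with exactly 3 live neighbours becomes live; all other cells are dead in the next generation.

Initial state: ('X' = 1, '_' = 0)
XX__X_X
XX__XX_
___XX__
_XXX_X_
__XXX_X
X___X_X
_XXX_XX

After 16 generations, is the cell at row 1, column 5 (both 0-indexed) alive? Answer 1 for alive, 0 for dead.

k=0  XX__X_X
XX__XX_
___XX__
_XXX_X_
__XXX_X
X___X_X
_XXX_XX
k=1  _______
_XX____
X_____X
_X___X_
______X
_______
__XX___
k=2  _X_X___
XX_____
X_X___X
_____X_
_______
_______
_______
k=3  XXX____
______X
X_____X
______X
_______
_______
_______
k=4  XX_____
______X
X____XX
X_____X
_______
_______
_X_____
k=5  XX_____
_X___X_
_____X_
X____X_
_______
_______
XX_____
k=6  __X___X
XX____X
____XX_
______X
_______
_______
XX_____
k=7  __X___X
XX____X
_____X_
_____X_
_______
_______
XX_____
k=8  __X___X
XX___XX
X____X_
_______
_______
_______
XX_____
k=9  __X__X_
_X___X_
XX___X_
_______
_______
_______
XX_____
k=10  X_X___X
XXX_XX_
XX____X
_______
_______
_______
_X_____
k=11  __XX_XX
__XX_X_
__X__XX
X______
_______
_______
XX_____
k=12  X__X_XX
_X_____
_XXXXXX
______X
_______
_______
XXX___X
k=13  _____X_
_X_____
_XXXXXX
X_XXX_X
_______
XX_____
_XX__X_
k=14  _XX____
XX_X__X
______X
X_____X
__XX__X
XXX____
XXX___X
k=15  ___X___
_X____X
_X___X_
X____XX
__XX__X
_______
___X__X
k=16  X_X____
X_X____
_X___X_
XXX_XX_
X____XX
__XX___
_______

0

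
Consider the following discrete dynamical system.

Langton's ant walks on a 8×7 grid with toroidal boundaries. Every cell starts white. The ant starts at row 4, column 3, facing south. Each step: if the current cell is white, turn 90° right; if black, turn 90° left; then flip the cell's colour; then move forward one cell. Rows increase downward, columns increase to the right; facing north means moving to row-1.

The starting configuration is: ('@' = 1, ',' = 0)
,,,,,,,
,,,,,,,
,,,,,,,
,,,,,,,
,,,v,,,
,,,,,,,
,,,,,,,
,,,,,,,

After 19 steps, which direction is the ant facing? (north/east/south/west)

0) ,,,,,,,
,,,,,,,
,,,,,,,
,,,,,,,
,,,v,,,
,,,,,,,
,,,,,,,
,,,,,,,
1) ,,,,,,,
,,,,,,,
,,,,,,,
,,,,,,,
,,<@,,,
,,,,,,,
,,,,,,,
,,,,,,,
2) ,,,,,,,
,,,,,,,
,,,,,,,
,,^,,,,
,,@@,,,
,,,,,,,
,,,,,,,
,,,,,,,
3) ,,,,,,,
,,,,,,,
,,,,,,,
,,@>,,,
,,@@,,,
,,,,,,,
,,,,,,,
,,,,,,,
4) ,,,,,,,
,,,,,,,
,,,,,,,
,,@@,,,
,,@v,,,
,,,,,,,
,,,,,,,
,,,,,,,
5) ,,,,,,,
,,,,,,,
,,,,,,,
,,@@,,,
,,@,>,,
,,,,,,,
,,,,,,,
,,,,,,,
6) ,,,,,,,
,,,,,,,
,,,,,,,
,,@@,,,
,,@,@,,
,,,,v,,
,,,,,,,
,,,,,,,
7) ,,,,,,,
,,,,,,,
,,,,,,,
,,@@,,,
,,@,@,,
,,,<@,,
,,,,,,,
,,,,,,,
8) ,,,,,,,
,,,,,,,
,,,,,,,
,,@@,,,
,,@^@,,
,,,@@,,
,,,,,,,
,,,,,,,
9) ,,,,,,,
,,,,,,,
,,,,,,,
,,@@,,,
,,@@>,,
,,,@@,,
,,,,,,,
,,,,,,,
10) ,,,,,,,
,,,,,,,
,,,,,,,
,,@@^,,
,,@@,,,
,,,@@,,
,,,,,,,
,,,,,,,
11) ,,,,,,,
,,,,,,,
,,,,,,,
,,@@@>,
,,@@,,,
,,,@@,,
,,,,,,,
,,,,,,,
12) ,,,,,,,
,,,,,,,
,,,,,,,
,,@@@@,
,,@@,v,
,,,@@,,
,,,,,,,
,,,,,,,
13) ,,,,,,,
,,,,,,,
,,,,,,,
,,@@@@,
,,@@<@,
,,,@@,,
,,,,,,,
,,,,,,,
14) ,,,,,,,
,,,,,,,
,,,,,,,
,,@@^@,
,,@@@@,
,,,@@,,
,,,,,,,
,,,,,,,
15) ,,,,,,,
,,,,,,,
,,,,,,,
,,@<,@,
,,@@@@,
,,,@@,,
,,,,,,,
,,,,,,,
16) ,,,,,,,
,,,,,,,
,,,,,,,
,,@,,@,
,,@v@@,
,,,@@,,
,,,,,,,
,,,,,,,
17) ,,,,,,,
,,,,,,,
,,,,,,,
,,@,,@,
,,@,>@,
,,,@@,,
,,,,,,,
,,,,,,,
18) ,,,,,,,
,,,,,,,
,,,,,,,
,,@,^@,
,,@,,@,
,,,@@,,
,,,,,,,
,,,,,,,
19) ,,,,,,,
,,,,,,,
,,,,,,,
,,@,@>,
,,@,,@,
,,,@@,,
,,,,,,,
,,,,,,,

east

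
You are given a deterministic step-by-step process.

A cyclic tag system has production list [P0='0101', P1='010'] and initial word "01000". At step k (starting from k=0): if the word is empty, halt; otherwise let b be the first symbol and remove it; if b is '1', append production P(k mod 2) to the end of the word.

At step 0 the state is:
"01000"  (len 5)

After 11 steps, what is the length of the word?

[0] "01000"  (len 5)
[1] "1000"  (len 4)
[2] "000010"  (len 6)
[3] "00010"  (len 5)
[4] "0010"  (len 4)
[5] "010"  (len 3)
[6] "10"  (len 2)
[7] "00101"  (len 5)
[8] "0101"  (len 4)
[9] "101"  (len 3)
[10] "01010"  (len 5)
[11] "1010"  (len 4)

4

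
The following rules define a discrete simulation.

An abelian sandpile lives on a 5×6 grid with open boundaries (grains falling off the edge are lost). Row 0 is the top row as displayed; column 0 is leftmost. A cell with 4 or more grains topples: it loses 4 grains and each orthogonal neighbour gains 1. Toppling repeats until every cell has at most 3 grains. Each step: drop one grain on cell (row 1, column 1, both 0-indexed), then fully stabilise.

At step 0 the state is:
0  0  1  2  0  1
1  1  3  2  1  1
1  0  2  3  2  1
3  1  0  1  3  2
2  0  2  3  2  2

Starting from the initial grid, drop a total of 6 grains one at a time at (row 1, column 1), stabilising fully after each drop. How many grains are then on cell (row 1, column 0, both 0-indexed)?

k=0  0  0  1  2  0  1
1  1  3  2  1  1
1  0  2  3  2  1
3  1  0  1  3  2
2  0  2  3  2  2
k=1  0  0  1  2  0  1
1  2  3  2  1  1
1  0  2  3  2  1
3  1  0  1  3  2
2  0  2  3  2  2
k=2  0  0  1  2  0  1
1  3  3  2  1  1
1  0  2  3  2  1
3  1  0  1  3  2
2  0  2  3  2  2
k=3  0  1  2  2  0  1
2  1  0  3  1  1
1  1  3  3  2  1
3  1  0  1  3  2
2  0  2  3  2  2
k=4  0  1  2  2  0  1
2  2  0  3  1  1
1  1  3  3  2  1
3  1  0  1  3  2
2  0  2  3  2  2
k=5  0  1  2  2  0  1
2  3  0  3  1  1
1  1  3  3  2  1
3  1  0  1  3  2
2  0  2  3  2  2
k=6  0  2  2  2  0  1
3  0  1  3  1  1
1  2  3  3  2  1
3  1  0  1  3  2
2  0  2  3  2  2

3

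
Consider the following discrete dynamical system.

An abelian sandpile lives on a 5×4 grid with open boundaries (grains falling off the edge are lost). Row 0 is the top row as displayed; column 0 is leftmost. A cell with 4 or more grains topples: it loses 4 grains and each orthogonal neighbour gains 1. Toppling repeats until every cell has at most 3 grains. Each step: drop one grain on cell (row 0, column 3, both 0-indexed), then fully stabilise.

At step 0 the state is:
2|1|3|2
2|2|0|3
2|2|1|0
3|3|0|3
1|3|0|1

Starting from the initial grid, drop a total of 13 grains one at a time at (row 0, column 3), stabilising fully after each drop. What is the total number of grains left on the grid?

gen 0: 2|1|3|2
2|2|0|3
2|2|1|0
3|3|0|3
1|3|0|1
gen 1: 2|1|3|3
2|2|0|3
2|2|1|0
3|3|0|3
1|3|0|1
gen 2: 2|2|0|2
2|2|2|0
2|2|1|1
3|3|0|3
1|3|0|1
gen 3: 2|2|0|3
2|2|2|0
2|2|1|1
3|3|0|3
1|3|0|1
gen 4: 2|2|1|0
2|2|2|1
2|2|1|1
3|3|0|3
1|3|0|1
gen 5: 2|2|1|1
2|2|2|1
2|2|1|1
3|3|0|3
1|3|0|1
gen 6: 2|2|1|2
2|2|2|1
2|2|1|1
3|3|0|3
1|3|0|1
gen 7: 2|2|1|3
2|2|2|1
2|2|1|1
3|3|0|3
1|3|0|1
gen 8: 2|2|2|0
2|2|2|2
2|2|1|1
3|3|0|3
1|3|0|1
gen 9: 2|2|2|1
2|2|2|2
2|2|1|1
3|3|0|3
1|3|0|1
gen 10: 2|2|2|2
2|2|2|2
2|2|1|1
3|3|0|3
1|3|0|1
gen 11: 2|2|2|3
2|2|2|2
2|2|1|1
3|3|0|3
1|3|0|1
gen 12: 2|2|3|0
2|2|2|3
2|2|1|1
3|3|0|3
1|3|0|1
gen 13: 2|2|3|1
2|2|2|3
2|2|1|1
3|3|0|3
1|3|0|1

37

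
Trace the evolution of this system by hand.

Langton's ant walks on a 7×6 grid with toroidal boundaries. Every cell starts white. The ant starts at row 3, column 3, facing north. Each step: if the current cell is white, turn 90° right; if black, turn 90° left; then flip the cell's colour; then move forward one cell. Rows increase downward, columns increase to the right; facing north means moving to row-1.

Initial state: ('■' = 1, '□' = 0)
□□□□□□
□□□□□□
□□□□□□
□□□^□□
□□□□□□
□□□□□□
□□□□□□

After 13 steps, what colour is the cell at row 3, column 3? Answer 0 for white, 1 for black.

step 0: □□□□□□
□□□□□□
□□□□□□
□□□^□□
□□□□□□
□□□□□□
□□□□□□
step 1: □□□□□□
□□□□□□
□□□□□□
□□□■>□
□□□□□□
□□□□□□
□□□□□□
step 2: □□□□□□
□□□□□□
□□□□□□
□□□■■□
□□□□v□
□□□□□□
□□□□□□
step 3: □□□□□□
□□□□□□
□□□□□□
□□□■■□
□□□<■□
□□□□□□
□□□□□□
step 4: □□□□□□
□□□□□□
□□□□□□
□□□^■□
□□□■■□
□□□□□□
□□□□□□
step 5: □□□□□□
□□□□□□
□□□□□□
□□<□■□
□□□■■□
□□□□□□
□□□□□□
step 6: □□□□□□
□□□□□□
□□^□□□
□□■□■□
□□□■■□
□□□□□□
□□□□□□
step 7: □□□□□□
□□□□□□
□□■>□□
□□■□■□
□□□■■□
□□□□□□
□□□□□□
step 8: □□□□□□
□□□□□□
□□■■□□
□□■v■□
□□□■■□
□□□□□□
□□□□□□
step 9: □□□□□□
□□□□□□
□□■■□□
□□<■■□
□□□■■□
□□□□□□
□□□□□□
step 10: □□□□□□
□□□□□□
□□■■□□
□□□■■□
□□v■■□
□□□□□□
□□□□□□
step 11: □□□□□□
□□□□□□
□□■■□□
□□□■■□
□<■■■□
□□□□□□
□□□□□□
step 12: □□□□□□
□□□□□□
□□■■□□
□^□■■□
□■■■■□
□□□□□□
□□□□□□
step 13: □□□□□□
□□□□□□
□□■■□□
□■>■■□
□■■■■□
□□□□□□
□□□□□□

1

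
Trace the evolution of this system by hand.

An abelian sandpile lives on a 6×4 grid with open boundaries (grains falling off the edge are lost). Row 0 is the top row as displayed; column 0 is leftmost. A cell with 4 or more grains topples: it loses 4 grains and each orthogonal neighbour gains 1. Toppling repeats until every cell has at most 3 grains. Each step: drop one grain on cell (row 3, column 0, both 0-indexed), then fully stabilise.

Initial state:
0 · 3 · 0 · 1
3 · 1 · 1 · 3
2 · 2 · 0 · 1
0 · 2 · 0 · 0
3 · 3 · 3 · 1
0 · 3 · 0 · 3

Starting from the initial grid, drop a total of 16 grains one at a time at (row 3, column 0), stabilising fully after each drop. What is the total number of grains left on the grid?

gen 0: 0 · 3 · 0 · 1
3 · 1 · 1 · 3
2 · 2 · 0 · 1
0 · 2 · 0 · 0
3 · 3 · 3 · 1
0 · 3 · 0 · 3
gen 1: 0 · 3 · 0 · 1
3 · 1 · 1 · 3
2 · 2 · 0 · 1
1 · 2 · 0 · 0
3 · 3 · 3 · 1
0 · 3 · 0 · 3
gen 2: 0 · 3 · 0 · 1
3 · 1 · 1 · 3
2 · 2 · 0 · 1
2 · 2 · 0 · 0
3 · 3 · 3 · 1
0 · 3 · 0 · 3
gen 3: 0 · 3 · 0 · 1
3 · 1 · 1 · 3
2 · 2 · 0 · 1
3 · 2 · 0 · 0
3 · 3 · 3 · 1
0 · 3 · 0 · 3
gen 4: 0 · 3 · 0 · 1
3 · 1 · 1 · 3
3 · 3 · 0 · 1
2 · 0 · 2 · 0
1 · 3 · 0 · 2
2 · 0 · 2 · 3
gen 5: 0 · 3 · 0 · 1
3 · 1 · 1 · 3
3 · 3 · 0 · 1
3 · 0 · 2 · 0
1 · 3 · 0 · 2
2 · 0 · 2 · 3
gen 6: 1 · 3 · 0 · 1
0 · 3 · 1 · 3
2 · 0 · 1 · 1
1 · 2 · 2 · 0
2 · 3 · 0 · 2
2 · 0 · 2 · 3
gen 7: 1 · 3 · 0 · 1
0 · 3 · 1 · 3
2 · 0 · 1 · 1
2 · 2 · 2 · 0
2 · 3 · 0 · 2
2 · 0 · 2 · 3
gen 8: 1 · 3 · 0 · 1
0 · 3 · 1 · 3
2 · 0 · 1 · 1
3 · 2 · 2 · 0
2 · 3 · 0 · 2
2 · 0 · 2 · 3
gen 9: 1 · 3 · 0 · 1
0 · 3 · 1 · 3
3 · 0 · 1 · 1
0 · 3 · 2 · 0
3 · 3 · 0 · 2
2 · 0 · 2 · 3
gen 10: 1 · 3 · 0 · 1
0 · 3 · 1 · 3
3 · 0 · 1 · 1
1 · 3 · 2 · 0
3 · 3 · 0 · 2
2 · 0 · 2 · 3
gen 11: 1 · 3 · 0 · 1
0 · 3 · 1 · 3
3 · 0 · 1 · 1
2 · 3 · 2 · 0
3 · 3 · 0 · 2
2 · 0 · 2 · 3
gen 12: 1 · 3 · 0 · 1
0 · 3 · 1 · 3
3 · 0 · 1 · 1
3 · 3 · 2 · 0
3 · 3 · 0 · 2
2 · 0 · 2 · 3
gen 13: 1 · 3 · 0 · 1
1 · 3 · 1 · 3
0 · 2 · 1 · 1
3 · 1 · 3 · 0
1 · 1 · 1 · 2
3 · 1 · 2 · 3
gen 14: 1 · 3 · 0 · 1
1 · 3 · 1 · 3
1 · 2 · 1 · 1
0 · 2 · 3 · 0
2 · 1 · 1 · 2
3 · 1 · 2 · 3
gen 15: 1 · 3 · 0 · 1
1 · 3 · 1 · 3
1 · 2 · 1 · 1
1 · 2 · 3 · 0
2 · 1 · 1 · 2
3 · 1 · 2 · 3
gen 16: 1 · 3 · 0 · 1
1 · 3 · 1 · 3
1 · 2 · 1 · 1
2 · 2 · 3 · 0
2 · 1 · 1 · 2
3 · 1 · 2 · 3

40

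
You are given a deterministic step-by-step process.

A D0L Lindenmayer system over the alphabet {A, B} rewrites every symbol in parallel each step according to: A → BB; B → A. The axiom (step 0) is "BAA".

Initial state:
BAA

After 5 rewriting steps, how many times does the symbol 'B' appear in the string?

[0] BAA
[1] ABBBB
[2] BBAAAA
[3] AABBBBBBBB
[4] BBBBAAAAAAAA
[5] AAAABBBBBBBBBBBBBBBB

16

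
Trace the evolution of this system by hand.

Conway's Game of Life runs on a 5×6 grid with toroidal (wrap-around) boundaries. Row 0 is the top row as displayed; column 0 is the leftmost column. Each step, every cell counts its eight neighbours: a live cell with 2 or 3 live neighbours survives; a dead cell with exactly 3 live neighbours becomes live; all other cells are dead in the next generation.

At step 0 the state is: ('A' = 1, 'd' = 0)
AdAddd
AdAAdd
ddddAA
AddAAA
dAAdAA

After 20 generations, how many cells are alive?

6

gen 0: AdAddd
AdAAdd
ddddAA
AddAAA
dAAdAA
gen 1: AdddAd
AdAAAd
dAAddd
dAAddd
ddAddd
gen 2: ddAdAd
AdAdAd
Addddd
dddAdd
ddAAdd
gen 3: ddAdAA
dddddd
dAdAdA
ddAAdd
ddAdAd
gen 4: ddddAA
AdAAdA
dddAAd
dAdddd
dAAdAA
gen 5: dddddd
AdAddd
AAdAAA
AAdddA
dAAAAA
gen 6: AdddAA
AdAAAd
dddAAd
dddddd
dAAAAA
gen 7: dddddd
AAAddd
ddAdAA
dddddA
dAAAdd
gen 8: AddAdd
AAAAdA
ddAAAA
AAdddA
ddAddd
gen 9: AddAAA
dddddd
dddddd
AAdddA
ddAddA
gen 10: AddAAA
ddddAA
Addddd
AAdddA
ddAAdd
gen 11: AdAddd
dddAdd
dAddAd
AAAddA
ddAAdd
gen 12: dAAddd
dAAAdd
dAdAAA
AdddAA
dddAdA
gen 13: AAddAd
dddddd
dAdddd
ddAddd
dAAAdA
gen 14: AAdAAA
AAdddd
dddddd
AddAdd
dddAAA
gen 15: dAdAdd
dAAdAd
AAdddd
dddAdA
dAdddd
gen 16: AAdAdd
dddAdd
AAdAAA
dAAddd
AdddAd
gen 17: AAAAAA
dddAdd
AAdAAA
ddAddd
AddAdA
gen 18: dAdddd
dddddd
AAdAAA
ddAddd
dddddd
gen 19: dddddd
dAAdAA
AAAAAA
AAAAAA
dddddd
gen 20: dddddd
dddddd
dddddd
dddddd
AAAAAA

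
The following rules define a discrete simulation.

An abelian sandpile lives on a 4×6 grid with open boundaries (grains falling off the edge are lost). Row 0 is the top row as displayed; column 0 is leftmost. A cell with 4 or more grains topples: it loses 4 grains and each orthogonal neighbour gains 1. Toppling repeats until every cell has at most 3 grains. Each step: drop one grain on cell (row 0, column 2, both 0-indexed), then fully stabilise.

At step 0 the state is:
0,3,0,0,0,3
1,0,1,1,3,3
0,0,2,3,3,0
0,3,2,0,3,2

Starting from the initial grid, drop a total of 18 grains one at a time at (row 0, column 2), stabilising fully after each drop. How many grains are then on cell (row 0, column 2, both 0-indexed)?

2

step 0: 0,3,0,0,0,3
1,0,1,1,3,3
0,0,2,3,3,0
0,3,2,0,3,2
step 1: 0,3,1,0,0,3
1,0,1,1,3,3
0,0,2,3,3,0
0,3,2,0,3,2
step 2: 0,3,2,0,0,3
1,0,1,1,3,3
0,0,2,3,3,0
0,3,2,0,3,2
step 3: 0,3,3,0,0,3
1,0,1,1,3,3
0,0,2,3,3,0
0,3,2,0,3,2
step 4: 1,0,1,1,0,3
1,1,2,1,3,3
0,0,2,3,3,0
0,3,2,0,3,2
step 5: 1,0,2,1,0,3
1,1,2,1,3,3
0,0,2,3,3,0
0,3,2,0,3,2
step 6: 1,0,3,1,0,3
1,1,2,1,3,3
0,0,2,3,3,0
0,3,2,0,3,2
step 7: 1,1,0,2,0,3
1,1,3,1,3,3
0,0,2,3,3,0
0,3,2,0,3,2
step 8: 1,1,1,2,0,3
1,1,3,1,3,3
0,0,2,3,3,0
0,3,2,0,3,2
step 9: 1,1,2,2,0,3
1,1,3,1,3,3
0,0,2,3,3,0
0,3,2,0,3,2
step 10: 1,1,3,2,0,3
1,1,3,1,3,3
0,0,2,3,3,0
0,3,2,0,3,2
step 11: 1,2,1,3,0,3
1,2,0,2,3,3
0,0,3,3,3,0
0,3,2,0,3,2
step 12: 1,2,2,3,0,3
1,2,0,2,3,3
0,0,3,3,3,0
0,3,2,0,3,2
step 13: 1,2,3,3,0,3
1,2,0,2,3,3
0,0,3,3,3,0
0,3,2,0,3,2
step 14: 1,3,1,0,1,3
1,2,1,3,3,3
0,0,3,3,3,0
0,3,2,0,3,2
step 15: 1,3,2,0,1,3
1,2,1,3,3,3
0,0,3,3,3,0
0,3,2,0,3,2
step 16: 1,3,3,0,1,3
1,2,1,3,3,3
0,0,3,3,3,0
0,3,2,0,3,2
step 17: 2,0,1,1,1,3
1,3,2,3,3,3
0,0,3,3,3,0
0,3,2,0,3,2
step 18: 2,0,2,1,1,3
1,3,2,3,3,3
0,0,3,3,3,0
0,3,2,0,3,2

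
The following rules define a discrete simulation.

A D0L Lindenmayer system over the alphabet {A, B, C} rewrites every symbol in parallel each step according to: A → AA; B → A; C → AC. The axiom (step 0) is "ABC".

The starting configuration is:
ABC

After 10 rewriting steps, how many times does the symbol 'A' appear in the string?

2559

t=0: ABC
t=1: AAAAC
t=2: AAAAAAAAAC
t=3: AAAAAAAAAAAAAAAAAAAC
t=4: AAAAAAAAAAAAAAAAAAAAAAAAAAAAAAAAAAAAAAAC
t=5: AAAAAAAAAAAAAAAAAAAAAAAAAAAAAAAAAAAAAAAAAAAAAAAAAAAAAAAAAAAAAAAAAAAAAAAAAAAAAAAC
t=6: AAAAAAAAAAAAAAAAAAAAAAAAAAAAAAAAAAAAAAAAAAAAAAAAAAAAAAAAAA…AAAAAAAAAAAAAAAAAAAAAAAAAAAAAAAAAAAAAAAAAAAAAAAAAAAAAAAAAC  (len 160)
t=7: AAAAAAAAAAAAAAAAAAAAAAAAAAAAAAAAAAAAAAAAAAAAAAAAAAAAAAAAAA…AAAAAAAAAAAAAAAAAAAAAAAAAAAAAAAAAAAAAAAAAAAAAAAAAAAAAAAAAC  (len 320)
t=8: AAAAAAAAAAAAAAAAAAAAAAAAAAAAAAAAAAAAAAAAAAAAAAAAAAAAAAAAAA…AAAAAAAAAAAAAAAAAAAAAAAAAAAAAAAAAAAAAAAAAAAAAAAAAAAAAAAAAC  (len 640)
t=9: AAAAAAAAAAAAAAAAAAAAAAAAAAAAAAAAAAAAAAAAAAAAAAAAAAAAAAAAAA…AAAAAAAAAAAAAAAAAAAAAAAAAAAAAAAAAAAAAAAAAAAAAAAAAAAAAAAAAC  (len 1280)
t=10: AAAAAAAAAAAAAAAAAAAAAAAAAAAAAAAAAAAAAAAAAAAAAAAAAAAAAAAAAA…AAAAAAAAAAAAAAAAAAAAAAAAAAAAAAAAAAAAAAAAAAAAAAAAAAAAAAAAAC  (len 2560)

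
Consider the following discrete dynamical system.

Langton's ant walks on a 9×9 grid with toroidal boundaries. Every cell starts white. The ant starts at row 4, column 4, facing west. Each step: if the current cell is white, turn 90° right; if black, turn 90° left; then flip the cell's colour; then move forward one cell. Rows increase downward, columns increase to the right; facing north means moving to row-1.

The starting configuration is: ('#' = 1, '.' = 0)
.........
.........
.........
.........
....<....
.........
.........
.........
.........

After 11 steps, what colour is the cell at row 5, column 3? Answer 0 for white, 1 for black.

1

k=0  .........
.........
.........
.........
....<....
.........
.........
.........
.........
k=1  .........
.........
.........
....^....
....#....
.........
.........
.........
.........
k=2  .........
.........
.........
....#>...
....#....
.........
.........
.........
.........
k=3  .........
.........
.........
....##...
....#v...
.........
.........
.........
.........
k=4  .........
.........
.........
....##...
....<#...
.........
.........
.........
.........
k=5  .........
.........
.........
....##...
.....#...
....v....
.........
.........
.........
k=6  .........
.........
.........
....##...
.....#...
...<#....
.........
.........
.........
k=7  .........
.........
.........
....##...
...^.#...
...##....
.........
.........
.........
k=8  .........
.........
.........
....##...
...#>#...
...##....
.........
.........
.........
k=9  .........
.........
.........
....##...
...###...
...#v....
.........
.........
.........
k=10  .........
.........
.........
....##...
...###...
...#.>...
.........
.........
.........
k=11  .........
.........
.........
....##...
...###...
...#.#...
.....v...
.........
.........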